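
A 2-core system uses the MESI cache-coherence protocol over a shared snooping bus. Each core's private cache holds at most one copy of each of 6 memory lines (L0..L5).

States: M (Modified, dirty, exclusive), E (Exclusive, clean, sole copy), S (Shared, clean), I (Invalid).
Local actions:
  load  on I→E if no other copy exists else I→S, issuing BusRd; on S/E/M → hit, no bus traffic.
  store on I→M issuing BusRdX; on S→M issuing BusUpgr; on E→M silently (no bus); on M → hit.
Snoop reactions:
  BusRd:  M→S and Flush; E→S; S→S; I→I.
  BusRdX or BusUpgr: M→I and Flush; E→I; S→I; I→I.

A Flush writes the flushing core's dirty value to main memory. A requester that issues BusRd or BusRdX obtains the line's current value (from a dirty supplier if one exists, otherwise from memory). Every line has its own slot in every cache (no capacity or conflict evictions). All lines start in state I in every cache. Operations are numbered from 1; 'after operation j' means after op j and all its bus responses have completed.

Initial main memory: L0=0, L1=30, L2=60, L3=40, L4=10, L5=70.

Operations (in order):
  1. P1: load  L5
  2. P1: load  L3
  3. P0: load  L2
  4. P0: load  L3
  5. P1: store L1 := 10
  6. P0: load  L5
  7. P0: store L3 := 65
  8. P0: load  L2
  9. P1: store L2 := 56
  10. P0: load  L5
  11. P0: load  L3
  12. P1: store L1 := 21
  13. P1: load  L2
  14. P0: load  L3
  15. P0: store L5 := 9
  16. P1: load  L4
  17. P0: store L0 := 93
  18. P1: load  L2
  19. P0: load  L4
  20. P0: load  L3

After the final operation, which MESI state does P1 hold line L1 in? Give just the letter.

1. P1: load  L5  bus=[BusRd]  L5: P0=I P1=E  mem[L5]=70
2. P1: load  L3  bus=[BusRd]  L3: P0=I P1=E  mem[L3]=40
3. P0: load  L2  bus=[BusRd]  L2: P0=E P1=I  mem[L2]=60
4. P0: load  L3  bus=[BusRd]  L3: P0=S P1=S  mem[L3]=40
5. P1: store L1 := 10  bus=[BusRdX]  L1: P0=I P1=M  mem[L1]=30
6. P0: load  L5  bus=[BusRd]  L5: P0=S P1=S  mem[L5]=70
7. P0: store L3 := 65  bus=[BusUpgr]  L3: P0=M P1=I  mem[L3]=40
8. P0: load  L2  bus=[-]  L2: P0=E P1=I  mem[L2]=60
9. P1: store L2 := 56  bus=[BusRdX]  L2: P0=I P1=M  mem[L2]=60
10. P0: load  L5  bus=[-]  L5: P0=S P1=S  mem[L5]=70
11. P0: load  L3  bus=[-]  L3: P0=M P1=I  mem[L3]=40
12. P1: store L1 := 21  bus=[-]  L1: P0=I P1=M  mem[L1]=30
13. P1: load  L2  bus=[-]  L2: P0=I P1=M  mem[L2]=60
14. P0: load  L3  bus=[-]  L3: P0=M P1=I  mem[L3]=40
15. P0: store L5 := 9  bus=[BusUpgr]  L5: P0=M P1=I  mem[L5]=70
16. P1: load  L4  bus=[BusRd]  L4: P0=I P1=E  mem[L4]=10
17. P0: store L0 := 93  bus=[BusRdX]  L0: P0=M P1=I  mem[L0]=0
18. P1: load  L2  bus=[-]  L2: P0=I P1=M  mem[L2]=60
19. P0: load  L4  bus=[BusRd]  L4: P0=S P1=S  mem[L4]=10
20. P0: load  L3  bus=[-]  L3: P0=M P1=I  mem[L3]=40

state = M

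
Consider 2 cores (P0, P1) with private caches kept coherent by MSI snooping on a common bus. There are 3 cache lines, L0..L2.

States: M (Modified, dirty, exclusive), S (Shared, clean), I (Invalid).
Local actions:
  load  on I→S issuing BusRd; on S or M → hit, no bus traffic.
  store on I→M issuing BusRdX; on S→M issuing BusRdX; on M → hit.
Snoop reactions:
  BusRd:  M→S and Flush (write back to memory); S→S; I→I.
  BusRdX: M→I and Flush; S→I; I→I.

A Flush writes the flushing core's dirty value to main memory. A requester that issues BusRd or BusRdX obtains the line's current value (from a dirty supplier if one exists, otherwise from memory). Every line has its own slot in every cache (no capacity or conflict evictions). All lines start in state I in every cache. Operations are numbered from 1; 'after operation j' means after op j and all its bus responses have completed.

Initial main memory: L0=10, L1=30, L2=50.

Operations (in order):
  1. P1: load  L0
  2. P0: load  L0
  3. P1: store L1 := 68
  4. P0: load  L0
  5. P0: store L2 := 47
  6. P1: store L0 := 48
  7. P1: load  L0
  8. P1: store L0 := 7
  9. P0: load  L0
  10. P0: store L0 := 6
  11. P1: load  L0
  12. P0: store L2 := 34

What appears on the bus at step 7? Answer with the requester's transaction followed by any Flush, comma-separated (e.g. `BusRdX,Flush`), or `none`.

bus = none

1. P1: load  L0  bus=[BusRd]  L0: P0=I P1=S  mem[L0]=10
2. P0: load  L0  bus=[BusRd]  L0: P0=S P1=S  mem[L0]=10
3. P1: store L1 := 68  bus=[BusRdX]  L1: P0=I P1=M  mem[L1]=30
4. P0: load  L0  bus=[-]  L0: P0=S P1=S  mem[L0]=10
5. P0: store L2 := 47  bus=[BusRdX]  L2: P0=M P1=I  mem[L2]=50
6. P1: store L0 := 48  bus=[BusRdX]  L0: P0=I P1=M  mem[L0]=10
7. P1: load  L0  bus=[-]  L0: P0=I P1=M  mem[L0]=10
8. P1: store L0 := 7  bus=[-]  L0: P0=I P1=M  mem[L0]=10
9. P0: load  L0  bus=[BusRd,Flush]  L0: P0=S P1=S  mem[L0]=7
10. P0: store L0 := 6  bus=[BusRdX]  L0: P0=M P1=I  mem[L0]=7
11. P1: load  L0  bus=[BusRd,Flush]  L0: P0=S P1=S  mem[L0]=6
12. P0: store L2 := 34  bus=[-]  L2: P0=M P1=I  mem[L2]=50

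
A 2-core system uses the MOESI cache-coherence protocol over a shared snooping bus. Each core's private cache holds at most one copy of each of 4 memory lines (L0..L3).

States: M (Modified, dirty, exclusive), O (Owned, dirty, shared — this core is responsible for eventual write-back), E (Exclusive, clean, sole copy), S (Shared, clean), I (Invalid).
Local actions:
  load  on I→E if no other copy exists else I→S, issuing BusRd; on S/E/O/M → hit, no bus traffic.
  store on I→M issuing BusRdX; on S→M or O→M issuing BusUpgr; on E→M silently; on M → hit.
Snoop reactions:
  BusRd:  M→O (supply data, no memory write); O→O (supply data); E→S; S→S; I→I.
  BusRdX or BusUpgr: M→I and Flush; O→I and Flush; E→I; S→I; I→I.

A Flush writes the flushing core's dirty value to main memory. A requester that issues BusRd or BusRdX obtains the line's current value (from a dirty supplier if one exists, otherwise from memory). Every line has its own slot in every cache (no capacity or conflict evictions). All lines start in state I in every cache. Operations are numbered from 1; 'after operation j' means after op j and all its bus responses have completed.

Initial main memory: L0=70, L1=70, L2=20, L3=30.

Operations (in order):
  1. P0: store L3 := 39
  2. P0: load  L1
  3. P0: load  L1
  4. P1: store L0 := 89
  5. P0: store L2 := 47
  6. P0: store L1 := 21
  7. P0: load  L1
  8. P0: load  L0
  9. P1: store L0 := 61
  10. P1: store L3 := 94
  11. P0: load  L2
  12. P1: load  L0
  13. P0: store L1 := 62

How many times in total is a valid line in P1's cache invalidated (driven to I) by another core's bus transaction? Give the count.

step 1: P0: store L3 := 39  ⟶  MI  (L3)  txn=BusRdX  M[L3]=30
step 2: P0: load  L1  ⟶  EI  (L1)  txn=BusRd  M[L1]=70
step 3: P0: load  L1  ⟶  EI  (L1)  txn=∅  M[L1]=70
step 4: P1: store L0 := 89  ⟶  IM  (L0)  txn=BusRdX  M[L0]=70
step 5: P0: store L2 := 47  ⟶  MI  (L2)  txn=BusRdX  M[L2]=20
step 6: P0: store L1 := 21  ⟶  MI  (L1)  txn=∅  M[L1]=70
step 7: P0: load  L1  ⟶  MI  (L1)  txn=∅  M[L1]=70
step 8: P0: load  L0  ⟶  SO  (L0)  txn=BusRd  M[L0]=70
step 9: P1: store L0 := 61  ⟶  IM  (L0)  txn=BusUpgr  M[L0]=70
step 10: P1: store L3 := 94  ⟶  IM  (L3)  txn=BusRdX+Flush  M[L3]=39
step 11: P0: load  L2  ⟶  MI  (L2)  txn=∅  M[L2]=20
step 12: P1: load  L0  ⟶  IM  (L0)  txn=∅  M[L0]=70
step 13: P0: store L1 := 62  ⟶  MI  (L1)  txn=∅  M[L1]=70

invalidations = 0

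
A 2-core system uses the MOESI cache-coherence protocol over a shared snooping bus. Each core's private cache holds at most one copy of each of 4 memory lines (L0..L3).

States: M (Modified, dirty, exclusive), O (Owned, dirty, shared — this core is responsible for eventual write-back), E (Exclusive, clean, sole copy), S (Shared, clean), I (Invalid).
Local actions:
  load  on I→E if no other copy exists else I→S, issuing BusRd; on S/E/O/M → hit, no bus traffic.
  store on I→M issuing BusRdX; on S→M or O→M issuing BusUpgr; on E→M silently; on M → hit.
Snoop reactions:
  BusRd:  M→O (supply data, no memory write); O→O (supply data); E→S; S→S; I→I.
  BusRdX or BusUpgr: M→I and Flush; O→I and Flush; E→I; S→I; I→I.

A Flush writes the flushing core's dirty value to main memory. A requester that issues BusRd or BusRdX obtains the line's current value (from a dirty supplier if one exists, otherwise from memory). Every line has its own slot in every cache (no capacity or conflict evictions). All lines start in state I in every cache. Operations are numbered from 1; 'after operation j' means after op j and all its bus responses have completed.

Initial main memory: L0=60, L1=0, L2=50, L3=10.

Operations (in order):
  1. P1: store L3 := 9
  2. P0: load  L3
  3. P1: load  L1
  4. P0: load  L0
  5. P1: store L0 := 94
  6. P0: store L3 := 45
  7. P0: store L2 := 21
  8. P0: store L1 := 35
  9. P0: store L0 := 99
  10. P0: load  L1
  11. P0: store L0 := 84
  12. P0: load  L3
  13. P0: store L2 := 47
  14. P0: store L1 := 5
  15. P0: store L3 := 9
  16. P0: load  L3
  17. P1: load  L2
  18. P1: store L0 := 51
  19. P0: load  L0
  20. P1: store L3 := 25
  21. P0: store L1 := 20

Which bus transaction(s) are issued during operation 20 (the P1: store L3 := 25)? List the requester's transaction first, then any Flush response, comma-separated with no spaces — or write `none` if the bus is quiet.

1. P1: store L3 := 9  bus=[BusRdX]  L3: P0=I P1=M  mem[L3]=10
2. P0: load  L3  bus=[BusRd]  L3: P0=S P1=O  mem[L3]=10
3. P1: load  L1  bus=[BusRd]  L1: P0=I P1=E  mem[L1]=0
4. P0: load  L0  bus=[BusRd]  L0: P0=E P1=I  mem[L0]=60
5. P1: store L0 := 94  bus=[BusRdX]  L0: P0=I P1=M  mem[L0]=60
6. P0: store L3 := 45  bus=[BusUpgr,Flush]  L3: P0=M P1=I  mem[L3]=9
7. P0: store L2 := 21  bus=[BusRdX]  L2: P0=M P1=I  mem[L2]=50
8. P0: store L1 := 35  bus=[BusRdX]  L1: P0=M P1=I  mem[L1]=0
9. P0: store L0 := 99  bus=[BusRdX,Flush]  L0: P0=M P1=I  mem[L0]=94
10. P0: load  L1  bus=[-]  L1: P0=M P1=I  mem[L1]=0
11. P0: store L0 := 84  bus=[-]  L0: P0=M P1=I  mem[L0]=94
12. P0: load  L3  bus=[-]  L3: P0=M P1=I  mem[L3]=9
13. P0: store L2 := 47  bus=[-]  L2: P0=M P1=I  mem[L2]=50
14. P0: store L1 := 5  bus=[-]  L1: P0=M P1=I  mem[L1]=0
15. P0: store L3 := 9  bus=[-]  L3: P0=M P1=I  mem[L3]=9
16. P0: load  L3  bus=[-]  L3: P0=M P1=I  mem[L3]=9
17. P1: load  L2  bus=[BusRd]  L2: P0=O P1=S  mem[L2]=50
18. P1: store L0 := 51  bus=[BusRdX,Flush]  L0: P0=I P1=M  mem[L0]=84
19. P0: load  L0  bus=[BusRd]  L0: P0=S P1=O  mem[L0]=84
20. P1: store L3 := 25  bus=[BusRdX,Flush]  L3: P0=I P1=M  mem[L3]=9
21. P0: store L1 := 20  bus=[-]  L1: P0=M P1=I  mem[L1]=0

bus = BusRdX,Flush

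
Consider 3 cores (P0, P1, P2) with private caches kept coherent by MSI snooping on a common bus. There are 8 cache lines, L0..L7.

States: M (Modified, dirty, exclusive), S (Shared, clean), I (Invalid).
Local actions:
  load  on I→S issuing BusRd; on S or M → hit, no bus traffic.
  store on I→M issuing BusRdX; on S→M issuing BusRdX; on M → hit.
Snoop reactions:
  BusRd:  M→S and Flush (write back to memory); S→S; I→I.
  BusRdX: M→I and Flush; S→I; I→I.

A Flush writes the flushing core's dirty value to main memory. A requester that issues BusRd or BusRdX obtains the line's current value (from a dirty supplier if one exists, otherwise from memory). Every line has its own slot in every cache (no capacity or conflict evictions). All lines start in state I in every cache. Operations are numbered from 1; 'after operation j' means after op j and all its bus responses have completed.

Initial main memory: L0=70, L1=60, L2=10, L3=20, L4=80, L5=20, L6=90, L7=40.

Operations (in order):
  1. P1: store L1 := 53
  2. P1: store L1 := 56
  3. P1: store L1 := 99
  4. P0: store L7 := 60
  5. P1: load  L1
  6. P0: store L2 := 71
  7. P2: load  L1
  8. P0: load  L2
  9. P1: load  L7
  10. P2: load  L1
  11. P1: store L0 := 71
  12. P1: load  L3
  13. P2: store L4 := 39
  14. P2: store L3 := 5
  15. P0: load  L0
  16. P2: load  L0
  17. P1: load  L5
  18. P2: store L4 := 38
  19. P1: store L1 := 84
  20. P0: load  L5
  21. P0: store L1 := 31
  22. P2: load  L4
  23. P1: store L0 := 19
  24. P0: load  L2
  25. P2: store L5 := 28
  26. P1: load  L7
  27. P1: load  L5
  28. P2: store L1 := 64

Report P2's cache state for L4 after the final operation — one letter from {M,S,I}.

state = M

step 1: P1: store L1 := 53  ⟶  IMI  (L1)  txn=BusRdX  M[L1]=60
step 2: P1: store L1 := 56  ⟶  IMI  (L1)  txn=∅  M[L1]=60
step 3: P1: store L1 := 99  ⟶  IMI  (L1)  txn=∅  M[L1]=60
step 4: P0: store L7 := 60  ⟶  MII  (L7)  txn=BusRdX  M[L7]=40
step 5: P1: load  L1  ⟶  IMI  (L1)  txn=∅  M[L1]=60
step 6: P0: store L2 := 71  ⟶  MII  (L2)  txn=BusRdX  M[L2]=10
step 7: P2: load  L1  ⟶  ISS  (L1)  txn=BusRd+Flush  M[L1]=99
step 8: P0: load  L2  ⟶  MII  (L2)  txn=∅  M[L2]=10
step 9: P1: load  L7  ⟶  SSI  (L7)  txn=BusRd+Flush  M[L7]=60
step 10: P2: load  L1  ⟶  ISS  (L1)  txn=∅  M[L1]=99
step 11: P1: store L0 := 71  ⟶  IMI  (L0)  txn=BusRdX  M[L0]=70
step 12: P1: load  L3  ⟶  ISI  (L3)  txn=BusRd  M[L3]=20
step 13: P2: store L4 := 39  ⟶  IIM  (L4)  txn=BusRdX  M[L4]=80
step 14: P2: store L3 := 5  ⟶  IIM  (L3)  txn=BusRdX  M[L3]=20
step 15: P0: load  L0  ⟶  SSI  (L0)  txn=BusRd+Flush  M[L0]=71
step 16: P2: load  L0  ⟶  SSS  (L0)  txn=BusRd  M[L0]=71
step 17: P1: load  L5  ⟶  ISI  (L5)  txn=BusRd  M[L5]=20
step 18: P2: store L4 := 38  ⟶  IIM  (L4)  txn=∅  M[L4]=80
step 19: P1: store L1 := 84  ⟶  IMI  (L1)  txn=BusRdX  M[L1]=99
step 20: P0: load  L5  ⟶  SSI  (L5)  txn=BusRd  M[L5]=20
step 21: P0: store L1 := 31  ⟶  MII  (L1)  txn=BusRdX+Flush  M[L1]=84
step 22: P2: load  L4  ⟶  IIM  (L4)  txn=∅  M[L4]=80
step 23: P1: store L0 := 19  ⟶  IMI  (L0)  txn=BusRdX  M[L0]=71
step 24: P0: load  L2  ⟶  MII  (L2)  txn=∅  M[L2]=10
step 25: P2: store L5 := 28  ⟶  IIM  (L5)  txn=BusRdX  M[L5]=20
step 26: P1: load  L7  ⟶  SSI  (L7)  txn=∅  M[L7]=60
step 27: P1: load  L5  ⟶  ISS  (L5)  txn=BusRd+Flush  M[L5]=28
step 28: P2: store L1 := 64  ⟶  IIM  (L1)  txn=BusRdX+Flush  M[L1]=31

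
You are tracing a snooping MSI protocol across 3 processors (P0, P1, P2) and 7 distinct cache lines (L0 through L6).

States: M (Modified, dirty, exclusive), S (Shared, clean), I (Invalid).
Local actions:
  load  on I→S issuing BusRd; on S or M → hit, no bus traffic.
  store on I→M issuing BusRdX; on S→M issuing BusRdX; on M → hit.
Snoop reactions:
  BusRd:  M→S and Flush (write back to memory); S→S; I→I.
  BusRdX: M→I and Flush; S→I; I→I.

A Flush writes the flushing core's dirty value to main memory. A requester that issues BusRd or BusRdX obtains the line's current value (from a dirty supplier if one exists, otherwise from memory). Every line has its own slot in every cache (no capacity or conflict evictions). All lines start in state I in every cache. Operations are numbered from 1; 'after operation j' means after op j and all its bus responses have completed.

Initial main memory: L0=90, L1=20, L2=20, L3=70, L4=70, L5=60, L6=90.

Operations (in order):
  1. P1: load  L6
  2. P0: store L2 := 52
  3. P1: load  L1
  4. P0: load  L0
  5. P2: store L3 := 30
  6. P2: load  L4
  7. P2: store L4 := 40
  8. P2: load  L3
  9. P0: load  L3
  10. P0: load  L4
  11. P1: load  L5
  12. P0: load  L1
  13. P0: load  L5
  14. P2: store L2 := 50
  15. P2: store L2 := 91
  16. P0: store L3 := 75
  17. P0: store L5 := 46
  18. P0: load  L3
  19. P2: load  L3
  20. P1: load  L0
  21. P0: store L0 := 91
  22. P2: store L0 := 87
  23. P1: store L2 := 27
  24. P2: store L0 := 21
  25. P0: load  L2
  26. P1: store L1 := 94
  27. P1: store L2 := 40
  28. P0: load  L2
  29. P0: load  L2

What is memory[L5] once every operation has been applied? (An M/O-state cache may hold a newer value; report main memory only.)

memory[L5] = 60

step 1: P1: load  L6  ⟶  ISI  (L6)  txn=BusRd  M[L6]=90
step 2: P0: store L2 := 52  ⟶  MII  (L2)  txn=BusRdX  M[L2]=20
step 3: P1: load  L1  ⟶  ISI  (L1)  txn=BusRd  M[L1]=20
step 4: P0: load  L0  ⟶  SII  (L0)  txn=BusRd  M[L0]=90
step 5: P2: store L3 := 30  ⟶  IIM  (L3)  txn=BusRdX  M[L3]=70
step 6: P2: load  L4  ⟶  IIS  (L4)  txn=BusRd  M[L4]=70
step 7: P2: store L4 := 40  ⟶  IIM  (L4)  txn=BusRdX  M[L4]=70
step 8: P2: load  L3  ⟶  IIM  (L3)  txn=∅  M[L3]=70
step 9: P0: load  L3  ⟶  SIS  (L3)  txn=BusRd+Flush  M[L3]=30
step 10: P0: load  L4  ⟶  SIS  (L4)  txn=BusRd+Flush  M[L4]=40
step 11: P1: load  L5  ⟶  ISI  (L5)  txn=BusRd  M[L5]=60
step 12: P0: load  L1  ⟶  SSI  (L1)  txn=BusRd  M[L1]=20
step 13: P0: load  L5  ⟶  SSI  (L5)  txn=BusRd  M[L5]=60
step 14: P2: store L2 := 50  ⟶  IIM  (L2)  txn=BusRdX+Flush  M[L2]=52
step 15: P2: store L2 := 91  ⟶  IIM  (L2)  txn=∅  M[L2]=52
step 16: P0: store L3 := 75  ⟶  MII  (L3)  txn=BusRdX  M[L3]=30
step 17: P0: store L5 := 46  ⟶  MII  (L5)  txn=BusRdX  M[L5]=60
step 18: P0: load  L3  ⟶  MII  (L3)  txn=∅  M[L3]=30
step 19: P2: load  L3  ⟶  SIS  (L3)  txn=BusRd+Flush  M[L3]=75
step 20: P1: load  L0  ⟶  SSI  (L0)  txn=BusRd  M[L0]=90
step 21: P0: store L0 := 91  ⟶  MII  (L0)  txn=BusRdX  M[L0]=90
step 22: P2: store L0 := 87  ⟶  IIM  (L0)  txn=BusRdX+Flush  M[L0]=91
step 23: P1: store L2 := 27  ⟶  IMI  (L2)  txn=BusRdX+Flush  M[L2]=91
step 24: P2: store L0 := 21  ⟶  IIM  (L0)  txn=∅  M[L0]=91
step 25: P0: load  L2  ⟶  SSI  (L2)  txn=BusRd+Flush  M[L2]=27
step 26: P1: store L1 := 94  ⟶  IMI  (L1)  txn=BusRdX  M[L1]=20
step 27: P1: store L2 := 40  ⟶  IMI  (L2)  txn=BusRdX  M[L2]=27
step 28: P0: load  L2  ⟶  SSI  (L2)  txn=BusRd+Flush  M[L2]=40
step 29: P0: load  L2  ⟶  SSI  (L2)  txn=∅  M[L2]=40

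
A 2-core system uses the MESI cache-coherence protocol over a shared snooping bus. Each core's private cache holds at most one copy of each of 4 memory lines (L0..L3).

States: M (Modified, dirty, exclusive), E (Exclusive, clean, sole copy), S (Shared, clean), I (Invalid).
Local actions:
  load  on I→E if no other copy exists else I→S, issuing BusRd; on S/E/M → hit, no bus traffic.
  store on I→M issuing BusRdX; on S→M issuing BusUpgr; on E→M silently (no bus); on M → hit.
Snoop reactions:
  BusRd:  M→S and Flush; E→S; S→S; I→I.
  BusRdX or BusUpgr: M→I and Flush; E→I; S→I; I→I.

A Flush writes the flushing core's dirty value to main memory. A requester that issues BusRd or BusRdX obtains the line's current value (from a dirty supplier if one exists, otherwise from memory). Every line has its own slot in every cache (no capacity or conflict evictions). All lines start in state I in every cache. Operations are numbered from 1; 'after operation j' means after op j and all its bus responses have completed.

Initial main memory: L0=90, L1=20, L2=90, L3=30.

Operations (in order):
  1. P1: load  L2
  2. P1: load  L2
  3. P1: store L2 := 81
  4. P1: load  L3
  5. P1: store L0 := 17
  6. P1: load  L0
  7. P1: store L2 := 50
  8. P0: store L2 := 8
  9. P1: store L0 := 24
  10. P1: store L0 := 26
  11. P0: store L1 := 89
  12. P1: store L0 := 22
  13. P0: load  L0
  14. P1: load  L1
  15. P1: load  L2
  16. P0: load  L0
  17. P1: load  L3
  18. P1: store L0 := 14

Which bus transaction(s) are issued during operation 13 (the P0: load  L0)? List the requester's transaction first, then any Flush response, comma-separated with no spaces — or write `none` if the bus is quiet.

  op1 P1: load  L2 → I/E on L2; bus BusRd; mem=90
  op2 P1: load  L2 → I/E on L2; bus (none); mem=90
  op3 P1: store L2 := 81 → I/M on L2; bus (none); mem=90
  op4 P1: load  L3 → I/E on L3; bus BusRd; mem=30
  op5 P1: store L0 := 17 → I/M on L0; bus BusRdX; mem=90
  op6 P1: load  L0 → I/M on L0; bus (none); mem=90
  op7 P1: store L2 := 50 → I/M on L2; bus (none); mem=90
  op8 P0: store L2 := 8 → M/I on L2; bus BusRdX Flush; mem=50
  op9 P1: store L0 := 24 → I/M on L0; bus (none); mem=90
  op10 P1: store L0 := 26 → I/M on L0; bus (none); mem=90
  op11 P0: store L1 := 89 → M/I on L1; bus BusRdX; mem=20
  op12 P1: store L0 := 22 → I/M on L0; bus (none); mem=90
  op13 P0: load  L0 → S/S on L0; bus BusRd Flush; mem=22
  op14 P1: load  L1 → S/S on L1; bus BusRd Flush; mem=89
  op15 P1: load  L2 → S/S on L2; bus BusRd Flush; mem=8
  op16 P0: load  L0 → S/S on L0; bus (none); mem=22
  op17 P1: load  L3 → I/E on L3; bus (none); mem=30
  op18 P1: store L0 := 14 → I/M on L0; bus BusUpgr; mem=22

bus = BusRd,Flush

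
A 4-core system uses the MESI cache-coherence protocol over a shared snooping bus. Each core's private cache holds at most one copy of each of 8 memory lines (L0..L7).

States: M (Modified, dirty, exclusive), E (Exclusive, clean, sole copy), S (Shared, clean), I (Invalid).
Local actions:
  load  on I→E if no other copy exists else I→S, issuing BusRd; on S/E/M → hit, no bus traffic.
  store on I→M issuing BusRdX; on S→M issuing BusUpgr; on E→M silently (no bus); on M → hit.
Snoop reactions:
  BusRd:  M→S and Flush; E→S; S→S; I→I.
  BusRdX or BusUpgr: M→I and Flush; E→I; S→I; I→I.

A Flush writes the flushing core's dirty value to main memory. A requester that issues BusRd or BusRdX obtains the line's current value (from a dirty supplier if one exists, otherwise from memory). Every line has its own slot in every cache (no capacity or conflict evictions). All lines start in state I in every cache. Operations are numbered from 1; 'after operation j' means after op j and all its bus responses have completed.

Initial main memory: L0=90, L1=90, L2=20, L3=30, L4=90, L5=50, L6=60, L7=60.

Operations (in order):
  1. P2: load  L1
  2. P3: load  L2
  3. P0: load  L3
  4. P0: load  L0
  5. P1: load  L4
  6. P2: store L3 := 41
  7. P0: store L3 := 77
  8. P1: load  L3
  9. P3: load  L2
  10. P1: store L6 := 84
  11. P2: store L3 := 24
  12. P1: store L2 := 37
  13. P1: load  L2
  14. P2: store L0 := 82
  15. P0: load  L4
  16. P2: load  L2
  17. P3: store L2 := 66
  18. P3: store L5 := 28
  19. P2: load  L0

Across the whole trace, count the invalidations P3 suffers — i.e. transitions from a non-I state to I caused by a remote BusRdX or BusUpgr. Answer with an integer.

1. P2: load  L1  bus=[BusRd]  L1: P0=I P1=I P2=E P3=I  mem[L1]=90
2. P3: load  L2  bus=[BusRd]  L2: P0=I P1=I P2=I P3=E  mem[L2]=20
3. P0: load  L3  bus=[BusRd]  L3: P0=E P1=I P2=I P3=I  mem[L3]=30
4. P0: load  L0  bus=[BusRd]  L0: P0=E P1=I P2=I P3=I  mem[L0]=90
5. P1: load  L4  bus=[BusRd]  L4: P0=I P1=E P2=I P3=I  mem[L4]=90
6. P2: store L3 := 41  bus=[BusRdX]  L3: P0=I P1=I P2=M P3=I  mem[L3]=30
7. P0: store L3 := 77  bus=[BusRdX,Flush]  L3: P0=M P1=I P2=I P3=I  mem[L3]=41
8. P1: load  L3  bus=[BusRd,Flush]  L3: P0=S P1=S P2=I P3=I  mem[L3]=77
9. P3: load  L2  bus=[-]  L2: P0=I P1=I P2=I P3=E  mem[L2]=20
10. P1: store L6 := 84  bus=[BusRdX]  L6: P0=I P1=M P2=I P3=I  mem[L6]=60
11. P2: store L3 := 24  bus=[BusRdX]  L3: P0=I P1=I P2=M P3=I  mem[L3]=77
12. P1: store L2 := 37  bus=[BusRdX]  L2: P0=I P1=M P2=I P3=I  mem[L2]=20
13. P1: load  L2  bus=[-]  L2: P0=I P1=M P2=I P3=I  mem[L2]=20
14. P2: store L0 := 82  bus=[BusRdX]  L0: P0=I P1=I P2=M P3=I  mem[L0]=90
15. P0: load  L4  bus=[BusRd]  L4: P0=S P1=S P2=I P3=I  mem[L4]=90
16. P2: load  L2  bus=[BusRd,Flush]  L2: P0=I P1=S P2=S P3=I  mem[L2]=37
17. P3: store L2 := 66  bus=[BusRdX]  L2: P0=I P1=I P2=I P3=M  mem[L2]=37
18. P3: store L5 := 28  bus=[BusRdX]  L5: P0=I P1=I P2=I P3=M  mem[L5]=50
19. P2: load  L0  bus=[-]  L0: P0=I P1=I P2=M P3=I  mem[L0]=90

invalidations = 1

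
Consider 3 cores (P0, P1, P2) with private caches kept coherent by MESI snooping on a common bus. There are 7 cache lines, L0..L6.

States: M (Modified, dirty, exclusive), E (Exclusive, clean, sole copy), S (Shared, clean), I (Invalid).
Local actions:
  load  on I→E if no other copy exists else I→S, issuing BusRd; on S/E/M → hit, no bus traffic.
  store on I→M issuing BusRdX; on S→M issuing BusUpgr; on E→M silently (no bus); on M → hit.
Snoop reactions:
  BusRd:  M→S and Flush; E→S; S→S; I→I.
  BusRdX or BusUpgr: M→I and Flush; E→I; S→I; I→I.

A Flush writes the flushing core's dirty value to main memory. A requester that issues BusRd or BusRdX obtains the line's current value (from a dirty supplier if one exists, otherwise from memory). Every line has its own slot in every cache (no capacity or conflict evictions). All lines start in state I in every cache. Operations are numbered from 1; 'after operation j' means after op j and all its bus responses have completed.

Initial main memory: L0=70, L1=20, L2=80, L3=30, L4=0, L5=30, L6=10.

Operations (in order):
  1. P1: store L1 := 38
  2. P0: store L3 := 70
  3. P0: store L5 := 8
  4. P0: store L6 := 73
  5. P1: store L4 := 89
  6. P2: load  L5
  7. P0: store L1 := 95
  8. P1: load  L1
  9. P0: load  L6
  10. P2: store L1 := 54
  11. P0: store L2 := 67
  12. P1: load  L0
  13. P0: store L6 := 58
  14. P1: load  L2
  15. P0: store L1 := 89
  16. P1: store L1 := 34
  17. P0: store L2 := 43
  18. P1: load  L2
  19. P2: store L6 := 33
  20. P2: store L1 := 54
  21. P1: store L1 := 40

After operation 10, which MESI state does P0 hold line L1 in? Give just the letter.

1. P1: store L1 := 38  bus=[BusRdX]  L1: P0=I P1=M P2=I  mem[L1]=20
2. P0: store L3 := 70  bus=[BusRdX]  L3: P0=M P1=I P2=I  mem[L3]=30
3. P0: store L5 := 8  bus=[BusRdX]  L5: P0=M P1=I P2=I  mem[L5]=30
4. P0: store L6 := 73  bus=[BusRdX]  L6: P0=M P1=I P2=I  mem[L6]=10
5. P1: store L4 := 89  bus=[BusRdX]  L4: P0=I P1=M P2=I  mem[L4]=0
6. P2: load  L5  bus=[BusRd,Flush]  L5: P0=S P1=I P2=S  mem[L5]=8
7. P0: store L1 := 95  bus=[BusRdX,Flush]  L1: P0=M P1=I P2=I  mem[L1]=38
8. P1: load  L1  bus=[BusRd,Flush]  L1: P0=S P1=S P2=I  mem[L1]=95
9. P0: load  L6  bus=[-]  L6: P0=M P1=I P2=I  mem[L6]=10
10. P2: store L1 := 54  bus=[BusRdX]  L1: P0=I P1=I P2=M  mem[L1]=95
11. P0: store L2 := 67  bus=[BusRdX]  L2: P0=M P1=I P2=I  mem[L2]=80
12. P1: load  L0  bus=[BusRd]  L0: P0=I P1=E P2=I  mem[L0]=70
13. P0: store L6 := 58  bus=[-]  L6: P0=M P1=I P2=I  mem[L6]=10
14. P1: load  L2  bus=[BusRd,Flush]  L2: P0=S P1=S P2=I  mem[L2]=67
15. P0: store L1 := 89  bus=[BusRdX,Flush]  L1: P0=M P1=I P2=I  mem[L1]=54
16. P1: store L1 := 34  bus=[BusRdX,Flush]  L1: P0=I P1=M P2=I  mem[L1]=89
17. P0: store L2 := 43  bus=[BusUpgr]  L2: P0=M P1=I P2=I  mem[L2]=67
18. P1: load  L2  bus=[BusRd,Flush]  L2: P0=S P1=S P2=I  mem[L2]=43
19. P2: store L6 := 33  bus=[BusRdX,Flush]  L6: P0=I P1=I P2=M  mem[L6]=58
20. P2: store L1 := 54  bus=[BusRdX,Flush]  L1: P0=I P1=I P2=M  mem[L1]=34
21. P1: store L1 := 40  bus=[BusRdX,Flush]  L1: P0=I P1=M P2=I  mem[L1]=54

state = I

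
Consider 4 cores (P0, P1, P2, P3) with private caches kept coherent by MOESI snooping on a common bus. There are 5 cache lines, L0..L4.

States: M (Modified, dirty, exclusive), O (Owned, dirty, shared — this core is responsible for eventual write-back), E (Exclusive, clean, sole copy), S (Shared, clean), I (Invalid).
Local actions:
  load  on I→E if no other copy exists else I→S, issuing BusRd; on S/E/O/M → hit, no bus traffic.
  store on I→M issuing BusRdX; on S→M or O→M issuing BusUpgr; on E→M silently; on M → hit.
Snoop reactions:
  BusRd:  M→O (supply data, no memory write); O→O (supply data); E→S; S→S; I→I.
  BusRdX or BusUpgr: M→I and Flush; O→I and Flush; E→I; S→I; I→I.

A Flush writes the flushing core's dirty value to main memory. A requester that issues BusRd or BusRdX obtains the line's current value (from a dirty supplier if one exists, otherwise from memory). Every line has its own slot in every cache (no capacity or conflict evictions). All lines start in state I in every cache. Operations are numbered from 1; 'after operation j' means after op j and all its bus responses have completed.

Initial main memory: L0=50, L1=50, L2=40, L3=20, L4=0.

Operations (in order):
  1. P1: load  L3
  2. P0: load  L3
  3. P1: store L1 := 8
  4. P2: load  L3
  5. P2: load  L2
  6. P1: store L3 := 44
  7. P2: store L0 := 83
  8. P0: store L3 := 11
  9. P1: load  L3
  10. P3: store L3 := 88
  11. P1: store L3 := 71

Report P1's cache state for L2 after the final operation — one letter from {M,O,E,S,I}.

state = I

step 1: P1: load  L3  ⟶  IEII  (L3)  txn=BusRd  M[L3]=20
step 2: P0: load  L3  ⟶  SSII  (L3)  txn=BusRd  M[L3]=20
step 3: P1: store L1 := 8  ⟶  IMII  (L1)  txn=BusRdX  M[L1]=50
step 4: P2: load  L3  ⟶  SSSI  (L3)  txn=BusRd  M[L3]=20
step 5: P2: load  L2  ⟶  IIEI  (L2)  txn=BusRd  M[L2]=40
step 6: P1: store L3 := 44  ⟶  IMII  (L3)  txn=BusUpgr  M[L3]=20
step 7: P2: store L0 := 83  ⟶  IIMI  (L0)  txn=BusRdX  M[L0]=50
step 8: P0: store L3 := 11  ⟶  MIII  (L3)  txn=BusRdX+Flush  M[L3]=44
step 9: P1: load  L3  ⟶  OSII  (L3)  txn=BusRd  M[L3]=44
step 10: P3: store L3 := 88  ⟶  IIIM  (L3)  txn=BusRdX+Flush  M[L3]=11
step 11: P1: store L3 := 71  ⟶  IMII  (L3)  txn=BusRdX+Flush  M[L3]=88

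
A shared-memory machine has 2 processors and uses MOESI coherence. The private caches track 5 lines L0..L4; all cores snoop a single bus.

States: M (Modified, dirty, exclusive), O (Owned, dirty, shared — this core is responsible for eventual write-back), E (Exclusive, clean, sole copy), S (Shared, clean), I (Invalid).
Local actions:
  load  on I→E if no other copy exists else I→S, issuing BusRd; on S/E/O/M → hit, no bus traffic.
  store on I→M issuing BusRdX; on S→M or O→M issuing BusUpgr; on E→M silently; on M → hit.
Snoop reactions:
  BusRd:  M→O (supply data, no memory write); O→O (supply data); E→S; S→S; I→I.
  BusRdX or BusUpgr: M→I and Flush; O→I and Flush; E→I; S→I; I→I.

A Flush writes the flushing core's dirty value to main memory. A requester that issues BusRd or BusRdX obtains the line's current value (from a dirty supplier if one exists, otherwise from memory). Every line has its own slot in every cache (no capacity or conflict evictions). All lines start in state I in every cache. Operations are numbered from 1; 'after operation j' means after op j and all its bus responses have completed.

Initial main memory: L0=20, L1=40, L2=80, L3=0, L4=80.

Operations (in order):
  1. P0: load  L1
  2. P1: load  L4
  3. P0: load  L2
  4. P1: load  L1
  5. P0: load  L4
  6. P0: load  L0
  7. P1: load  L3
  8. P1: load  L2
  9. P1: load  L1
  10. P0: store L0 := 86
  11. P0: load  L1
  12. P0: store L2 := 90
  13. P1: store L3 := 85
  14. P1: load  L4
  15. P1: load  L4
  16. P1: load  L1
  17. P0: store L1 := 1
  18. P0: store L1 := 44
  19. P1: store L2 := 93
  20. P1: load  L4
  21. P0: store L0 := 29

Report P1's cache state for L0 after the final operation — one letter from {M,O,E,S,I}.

step 1: P0: load  L1  ⟶  EI  (L1)  txn=BusRd  M[L1]=40
step 2: P1: load  L4  ⟶  IE  (L4)  txn=BusRd  M[L4]=80
step 3: P0: load  L2  ⟶  EI  (L2)  txn=BusRd  M[L2]=80
step 4: P1: load  L1  ⟶  SS  (L1)  txn=BusRd  M[L1]=40
step 5: P0: load  L4  ⟶  SS  (L4)  txn=BusRd  M[L4]=80
step 6: P0: load  L0  ⟶  EI  (L0)  txn=BusRd  M[L0]=20
step 7: P1: load  L3  ⟶  IE  (L3)  txn=BusRd  M[L3]=0
step 8: P1: load  L2  ⟶  SS  (L2)  txn=BusRd  M[L2]=80
step 9: P1: load  L1  ⟶  SS  (L1)  txn=∅  M[L1]=40
step 10: P0: store L0 := 86  ⟶  MI  (L0)  txn=∅  M[L0]=20
step 11: P0: load  L1  ⟶  SS  (L1)  txn=∅  M[L1]=40
step 12: P0: store L2 := 90  ⟶  MI  (L2)  txn=BusUpgr  M[L2]=80
step 13: P1: store L3 := 85  ⟶  IM  (L3)  txn=∅  M[L3]=0
step 14: P1: load  L4  ⟶  SS  (L4)  txn=∅  M[L4]=80
step 15: P1: load  L4  ⟶  SS  (L4)  txn=∅  M[L4]=80
step 16: P1: load  L1  ⟶  SS  (L1)  txn=∅  M[L1]=40
step 17: P0: store L1 := 1  ⟶  MI  (L1)  txn=BusUpgr  M[L1]=40
step 18: P0: store L1 := 44  ⟶  MI  (L1)  txn=∅  M[L1]=40
step 19: P1: store L2 := 93  ⟶  IM  (L2)  txn=BusRdX+Flush  M[L2]=90
step 20: P1: load  L4  ⟶  SS  (L4)  txn=∅  M[L4]=80
step 21: P0: store L0 := 29  ⟶  MI  (L0)  txn=∅  M[L0]=20

state = I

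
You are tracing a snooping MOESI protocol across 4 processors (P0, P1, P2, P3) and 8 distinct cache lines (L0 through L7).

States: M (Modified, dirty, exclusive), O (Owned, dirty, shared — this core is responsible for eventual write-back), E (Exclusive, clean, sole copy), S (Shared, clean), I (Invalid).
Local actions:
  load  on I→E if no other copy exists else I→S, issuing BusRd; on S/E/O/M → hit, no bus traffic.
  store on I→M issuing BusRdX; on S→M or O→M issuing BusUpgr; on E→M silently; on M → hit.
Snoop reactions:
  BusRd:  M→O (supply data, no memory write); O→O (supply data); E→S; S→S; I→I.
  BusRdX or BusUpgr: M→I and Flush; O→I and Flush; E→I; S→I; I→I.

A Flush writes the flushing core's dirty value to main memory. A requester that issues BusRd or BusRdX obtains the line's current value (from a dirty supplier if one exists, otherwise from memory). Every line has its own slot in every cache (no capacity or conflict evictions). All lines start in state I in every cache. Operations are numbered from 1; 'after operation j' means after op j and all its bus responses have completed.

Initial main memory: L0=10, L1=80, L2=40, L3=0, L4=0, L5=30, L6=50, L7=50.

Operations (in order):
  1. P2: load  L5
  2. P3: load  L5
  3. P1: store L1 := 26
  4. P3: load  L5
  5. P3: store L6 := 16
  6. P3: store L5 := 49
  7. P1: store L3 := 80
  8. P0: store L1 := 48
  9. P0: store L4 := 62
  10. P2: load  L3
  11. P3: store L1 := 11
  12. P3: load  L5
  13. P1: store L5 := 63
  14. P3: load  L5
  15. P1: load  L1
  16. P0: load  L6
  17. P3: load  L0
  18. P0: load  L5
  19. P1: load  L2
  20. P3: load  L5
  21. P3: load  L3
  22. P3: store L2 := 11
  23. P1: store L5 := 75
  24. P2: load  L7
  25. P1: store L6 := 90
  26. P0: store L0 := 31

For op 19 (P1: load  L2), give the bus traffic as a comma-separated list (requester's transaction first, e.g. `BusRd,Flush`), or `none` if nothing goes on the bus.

1. P2: load  L5  bus=[BusRd]  L5: P0=I P1=I P2=E P3=I  mem[L5]=30
2. P3: load  L5  bus=[BusRd]  L5: P0=I P1=I P2=S P3=S  mem[L5]=30
3. P1: store L1 := 26  bus=[BusRdX]  L1: P0=I P1=M P2=I P3=I  mem[L1]=80
4. P3: load  L5  bus=[-]  L5: P0=I P1=I P2=S P3=S  mem[L5]=30
5. P3: store L6 := 16  bus=[BusRdX]  L6: P0=I P1=I P2=I P3=M  mem[L6]=50
6. P3: store L5 := 49  bus=[BusUpgr]  L5: P0=I P1=I P2=I P3=M  mem[L5]=30
7. P1: store L3 := 80  bus=[BusRdX]  L3: P0=I P1=M P2=I P3=I  mem[L3]=0
8. P0: store L1 := 48  bus=[BusRdX,Flush]  L1: P0=M P1=I P2=I P3=I  mem[L1]=26
9. P0: store L4 := 62  bus=[BusRdX]  L4: P0=M P1=I P2=I P3=I  mem[L4]=0
10. P2: load  L3  bus=[BusRd]  L3: P0=I P1=O P2=S P3=I  mem[L3]=0
11. P3: store L1 := 11  bus=[BusRdX,Flush]  L1: P0=I P1=I P2=I P3=M  mem[L1]=48
12. P3: load  L5  bus=[-]  L5: P0=I P1=I P2=I P3=M  mem[L5]=30
13. P1: store L5 := 63  bus=[BusRdX,Flush]  L5: P0=I P1=M P2=I P3=I  mem[L5]=49
14. P3: load  L5  bus=[BusRd]  L5: P0=I P1=O P2=I P3=S  mem[L5]=49
15. P1: load  L1  bus=[BusRd]  L1: P0=I P1=S P2=I P3=O  mem[L1]=48
16. P0: load  L6  bus=[BusRd]  L6: P0=S P1=I P2=I P3=O  mem[L6]=50
17. P3: load  L0  bus=[BusRd]  L0: P0=I P1=I P2=I P3=E  mem[L0]=10
18. P0: load  L5  bus=[BusRd]  L5: P0=S P1=O P2=I P3=S  mem[L5]=49
19. P1: load  L2  bus=[BusRd]  L2: P0=I P1=E P2=I P3=I  mem[L2]=40
20. P3: load  L5  bus=[-]  L5: P0=S P1=O P2=I P3=S  mem[L5]=49
21. P3: load  L3  bus=[BusRd]  L3: P0=I P1=O P2=S P3=S  mem[L3]=0
22. P3: store L2 := 11  bus=[BusRdX]  L2: P0=I P1=I P2=I P3=M  mem[L2]=40
23. P1: store L5 := 75  bus=[BusUpgr]  L5: P0=I P1=M P2=I P3=I  mem[L5]=49
24. P2: load  L7  bus=[BusRd]  L7: P0=I P1=I P2=E P3=I  mem[L7]=50
25. P1: store L6 := 90  bus=[BusRdX,Flush]  L6: P0=I P1=M P2=I P3=I  mem[L6]=16
26. P0: store L0 := 31  bus=[BusRdX]  L0: P0=M P1=I P2=I P3=I  mem[L0]=10

bus = BusRd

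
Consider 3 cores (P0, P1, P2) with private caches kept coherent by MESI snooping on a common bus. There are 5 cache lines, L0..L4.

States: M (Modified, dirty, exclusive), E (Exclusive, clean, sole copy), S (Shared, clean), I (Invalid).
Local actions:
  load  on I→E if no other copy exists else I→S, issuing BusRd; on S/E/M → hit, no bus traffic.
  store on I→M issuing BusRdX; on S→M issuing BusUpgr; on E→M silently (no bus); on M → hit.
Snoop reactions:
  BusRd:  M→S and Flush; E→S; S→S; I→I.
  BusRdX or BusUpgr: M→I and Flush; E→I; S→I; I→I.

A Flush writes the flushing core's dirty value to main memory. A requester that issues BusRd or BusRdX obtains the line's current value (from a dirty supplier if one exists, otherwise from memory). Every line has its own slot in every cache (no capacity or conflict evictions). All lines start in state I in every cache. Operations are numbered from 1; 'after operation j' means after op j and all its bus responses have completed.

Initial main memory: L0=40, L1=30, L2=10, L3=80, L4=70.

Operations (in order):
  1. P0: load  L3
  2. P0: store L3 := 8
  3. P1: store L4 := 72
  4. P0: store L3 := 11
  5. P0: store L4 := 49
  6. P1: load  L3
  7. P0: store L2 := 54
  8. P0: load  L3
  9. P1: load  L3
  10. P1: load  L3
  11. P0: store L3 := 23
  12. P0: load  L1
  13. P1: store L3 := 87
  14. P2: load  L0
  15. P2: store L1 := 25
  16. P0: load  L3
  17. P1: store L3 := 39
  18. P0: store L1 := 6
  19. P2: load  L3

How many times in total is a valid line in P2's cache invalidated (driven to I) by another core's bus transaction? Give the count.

1. P0: load  L3  bus=[BusRd]  L3: P0=E P1=I P2=I  mem[L3]=80
2. P0: store L3 := 8  bus=[-]  L3: P0=M P1=I P2=I  mem[L3]=80
3. P1: store L4 := 72  bus=[BusRdX]  L4: P0=I P1=M P2=I  mem[L4]=70
4. P0: store L3 := 11  bus=[-]  L3: P0=M P1=I P2=I  mem[L3]=80
5. P0: store L4 := 49  bus=[BusRdX,Flush]  L4: P0=M P1=I P2=I  mem[L4]=72
6. P1: load  L3  bus=[BusRd,Flush]  L3: P0=S P1=S P2=I  mem[L3]=11
7. P0: store L2 := 54  bus=[BusRdX]  L2: P0=M P1=I P2=I  mem[L2]=10
8. P0: load  L3  bus=[-]  L3: P0=S P1=S P2=I  mem[L3]=11
9. P1: load  L3  bus=[-]  L3: P0=S P1=S P2=I  mem[L3]=11
10. P1: load  L3  bus=[-]  L3: P0=S P1=S P2=I  mem[L3]=11
11. P0: store L3 := 23  bus=[BusUpgr]  L3: P0=M P1=I P2=I  mem[L3]=11
12. P0: load  L1  bus=[BusRd]  L1: P0=E P1=I P2=I  mem[L1]=30
13. P1: store L3 := 87  bus=[BusRdX,Flush]  L3: P0=I P1=M P2=I  mem[L3]=23
14. P2: load  L0  bus=[BusRd]  L0: P0=I P1=I P2=E  mem[L0]=40
15. P2: store L1 := 25  bus=[BusRdX]  L1: P0=I P1=I P2=M  mem[L1]=30
16. P0: load  L3  bus=[BusRd,Flush]  L3: P0=S P1=S P2=I  mem[L3]=87
17. P1: store L3 := 39  bus=[BusUpgr]  L3: P0=I P1=M P2=I  mem[L3]=87
18. P0: store L1 := 6  bus=[BusRdX,Flush]  L1: P0=M P1=I P2=I  mem[L1]=25
19. P2: load  L3  bus=[BusRd,Flush]  L3: P0=I P1=S P2=S  mem[L3]=39

invalidations = 1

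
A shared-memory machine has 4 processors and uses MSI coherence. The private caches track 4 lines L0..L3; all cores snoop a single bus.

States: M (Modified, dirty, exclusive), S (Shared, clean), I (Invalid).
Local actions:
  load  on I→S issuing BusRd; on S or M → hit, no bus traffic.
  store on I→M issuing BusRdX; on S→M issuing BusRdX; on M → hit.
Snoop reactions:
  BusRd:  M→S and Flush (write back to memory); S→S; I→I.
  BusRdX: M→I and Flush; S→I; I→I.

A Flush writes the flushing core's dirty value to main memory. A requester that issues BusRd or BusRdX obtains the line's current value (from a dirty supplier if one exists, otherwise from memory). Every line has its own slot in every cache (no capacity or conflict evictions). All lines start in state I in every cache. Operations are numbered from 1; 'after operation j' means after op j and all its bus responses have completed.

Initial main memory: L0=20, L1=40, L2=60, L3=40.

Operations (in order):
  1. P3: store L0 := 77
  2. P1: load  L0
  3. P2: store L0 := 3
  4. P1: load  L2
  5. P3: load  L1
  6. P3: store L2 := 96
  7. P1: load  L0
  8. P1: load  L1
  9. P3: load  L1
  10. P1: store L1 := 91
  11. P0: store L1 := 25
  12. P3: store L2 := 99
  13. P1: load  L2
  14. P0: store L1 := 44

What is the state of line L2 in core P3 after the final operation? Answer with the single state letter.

step 1: P3: store L0 := 77  ⟶  IIIM  (L0)  txn=BusRdX  M[L0]=20
step 2: P1: load  L0  ⟶  ISIS  (L0)  txn=BusRd+Flush  M[L0]=77
step 3: P2: store L0 := 3  ⟶  IIMI  (L0)  txn=BusRdX  M[L0]=77
step 4: P1: load  L2  ⟶  ISII  (L2)  txn=BusRd  M[L2]=60
step 5: P3: load  L1  ⟶  IIIS  (L1)  txn=BusRd  M[L1]=40
step 6: P3: store L2 := 96  ⟶  IIIM  (L2)  txn=BusRdX  M[L2]=60
step 7: P1: load  L0  ⟶  ISSI  (L0)  txn=BusRd+Flush  M[L0]=3
step 8: P1: load  L1  ⟶  ISIS  (L1)  txn=BusRd  M[L1]=40
step 9: P3: load  L1  ⟶  ISIS  (L1)  txn=∅  M[L1]=40
step 10: P1: store L1 := 91  ⟶  IMII  (L1)  txn=BusRdX  M[L1]=40
step 11: P0: store L1 := 25  ⟶  MIII  (L1)  txn=BusRdX+Flush  M[L1]=91
step 12: P3: store L2 := 99  ⟶  IIIM  (L2)  txn=∅  M[L2]=60
step 13: P1: load  L2  ⟶  ISIS  (L2)  txn=BusRd+Flush  M[L2]=99
step 14: P0: store L1 := 44  ⟶  MIII  (L1)  txn=∅  M[L1]=91

state = S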